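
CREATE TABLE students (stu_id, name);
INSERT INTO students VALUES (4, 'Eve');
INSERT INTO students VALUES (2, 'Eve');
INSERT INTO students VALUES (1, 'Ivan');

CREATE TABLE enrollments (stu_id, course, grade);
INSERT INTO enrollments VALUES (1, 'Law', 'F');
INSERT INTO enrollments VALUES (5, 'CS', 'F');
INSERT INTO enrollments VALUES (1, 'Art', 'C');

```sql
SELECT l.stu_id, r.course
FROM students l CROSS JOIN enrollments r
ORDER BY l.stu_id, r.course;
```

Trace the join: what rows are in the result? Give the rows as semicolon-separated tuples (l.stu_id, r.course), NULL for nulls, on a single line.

(1, Art); (1, CS); (1, Law); (2, Art); (2, CS); (2, Law); (4, Art); (4, CS); (4, Law)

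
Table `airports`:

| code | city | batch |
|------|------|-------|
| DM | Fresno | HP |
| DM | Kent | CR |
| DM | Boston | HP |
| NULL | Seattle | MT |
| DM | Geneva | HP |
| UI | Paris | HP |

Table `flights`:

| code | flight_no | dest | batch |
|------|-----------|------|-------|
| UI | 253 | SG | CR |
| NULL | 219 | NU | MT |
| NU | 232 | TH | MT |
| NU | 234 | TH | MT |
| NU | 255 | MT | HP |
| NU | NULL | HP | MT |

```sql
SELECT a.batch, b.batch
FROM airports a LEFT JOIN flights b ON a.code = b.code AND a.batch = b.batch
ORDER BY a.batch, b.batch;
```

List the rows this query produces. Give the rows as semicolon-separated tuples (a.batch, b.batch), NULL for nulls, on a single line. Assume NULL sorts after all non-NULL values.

(CR, NULL); (HP, NULL); (HP, NULL); (HP, NULL); (HP, NULL); (MT, NULL)

LEFT JOIN keeps every row from `airports`; unmatched rows get NULL for `flights`'s columns.
Matching on a.code = b.code AND a.batch = b.batch. A NULL in a compared column never satisfies the condition.
- a row (code=DM, batch=HP): no match → kept, b columns NULL.
- a row (code=DM, batch=CR): no match → kept, b columns NULL.
- a row (code=DM, batch=HP): no match → kept, b columns NULL.
- a row (code=NULL, batch=MT): no match → kept, b columns NULL.
- a row (code=DM, batch=HP): no match → kept, b columns NULL.
- a row (code=UI, batch=HP): no match → kept, b columns NULL.
After projecting and ordering:
a.batch | b.batch
CR | NULL
HP | NULL
HP | NULL
HP | NULL
HP | NULL
MT | NULL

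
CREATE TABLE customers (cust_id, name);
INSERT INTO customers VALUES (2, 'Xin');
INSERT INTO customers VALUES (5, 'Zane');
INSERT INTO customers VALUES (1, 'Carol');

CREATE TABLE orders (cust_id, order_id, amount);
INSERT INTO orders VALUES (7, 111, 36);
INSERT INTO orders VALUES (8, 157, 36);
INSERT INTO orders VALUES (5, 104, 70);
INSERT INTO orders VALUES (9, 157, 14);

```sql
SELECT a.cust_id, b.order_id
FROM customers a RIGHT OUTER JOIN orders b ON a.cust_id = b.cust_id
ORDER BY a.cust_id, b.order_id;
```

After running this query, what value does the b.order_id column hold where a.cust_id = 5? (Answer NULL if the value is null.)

RIGHT JOIN keeps every row from `orders`; unmatched rows get NULL for `customers`'s columns.
Matching on a.cust_id = b.cust_id.
- a row (cust_id=2): no match.
- a row (cust_id=5): matches 1 b row(s) → 1 output row(s).
- a row (cust_id=1): no match.
- 3 b row(s) had no a match → kept, a columns NULL.

104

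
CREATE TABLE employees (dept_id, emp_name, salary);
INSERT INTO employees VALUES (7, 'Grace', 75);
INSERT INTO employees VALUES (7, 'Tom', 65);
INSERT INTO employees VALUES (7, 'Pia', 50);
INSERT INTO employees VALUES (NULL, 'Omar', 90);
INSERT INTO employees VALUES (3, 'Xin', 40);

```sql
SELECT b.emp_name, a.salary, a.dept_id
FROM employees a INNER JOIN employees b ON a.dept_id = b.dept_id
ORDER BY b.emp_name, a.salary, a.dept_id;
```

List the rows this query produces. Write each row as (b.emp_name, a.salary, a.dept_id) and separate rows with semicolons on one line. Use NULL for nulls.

(Grace, 50, 7); (Grace, 65, 7); (Grace, 75, 7); (Pia, 50, 7); (Pia, 65, 7); (Pia, 75, 7); (Tom, 50, 7); (Tom, 65, 7); (Tom, 75, 7); (Xin, 40, 3)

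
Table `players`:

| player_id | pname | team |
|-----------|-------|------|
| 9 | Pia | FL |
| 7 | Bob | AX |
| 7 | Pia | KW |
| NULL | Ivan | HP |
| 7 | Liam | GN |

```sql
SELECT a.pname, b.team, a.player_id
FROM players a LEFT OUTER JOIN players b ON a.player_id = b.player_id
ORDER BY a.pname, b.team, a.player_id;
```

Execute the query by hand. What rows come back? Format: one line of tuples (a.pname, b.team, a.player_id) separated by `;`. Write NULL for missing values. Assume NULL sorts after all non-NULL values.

(Bob, AX, 7); (Bob, GN, 7); (Bob, KW, 7); (Ivan, NULL, NULL); (Liam, AX, 7); (Liam, GN, 7); (Liam, KW, 7); (Pia, AX, 7); (Pia, FL, 9); (Pia, GN, 7); (Pia, KW, 7)

LEFT JOIN keeps every row from `players a`; unmatched rows get NULL for `players b`'s columns.
Matching on a.player_id = b.player_id. A NULL in a compared column never satisfies the condition.
- a[0] player_id=9 → 1 match(es) in b → 1 row(s).
- a[1] player_id=7 → 3 match(es) in b → 3 row(s).
- a[2] player_id=7 → 3 match(es) in b → 3 row(s).
- a[3] player_id=NULL → no match; kept with NULLs on the b side.
- a[4] player_id=7 → 3 match(es) in b → 3 row(s).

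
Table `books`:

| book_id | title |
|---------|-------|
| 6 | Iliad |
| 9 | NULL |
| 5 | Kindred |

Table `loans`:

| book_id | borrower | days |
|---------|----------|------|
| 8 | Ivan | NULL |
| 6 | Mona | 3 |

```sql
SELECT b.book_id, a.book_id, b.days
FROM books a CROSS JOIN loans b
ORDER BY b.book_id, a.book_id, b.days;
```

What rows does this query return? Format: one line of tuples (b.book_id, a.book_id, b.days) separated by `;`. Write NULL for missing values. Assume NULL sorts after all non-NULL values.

(6, 5, 3); (6, 6, 3); (6, 9, 3); (8, 5, NULL); (8, 6, NULL); (8, 9, NULL)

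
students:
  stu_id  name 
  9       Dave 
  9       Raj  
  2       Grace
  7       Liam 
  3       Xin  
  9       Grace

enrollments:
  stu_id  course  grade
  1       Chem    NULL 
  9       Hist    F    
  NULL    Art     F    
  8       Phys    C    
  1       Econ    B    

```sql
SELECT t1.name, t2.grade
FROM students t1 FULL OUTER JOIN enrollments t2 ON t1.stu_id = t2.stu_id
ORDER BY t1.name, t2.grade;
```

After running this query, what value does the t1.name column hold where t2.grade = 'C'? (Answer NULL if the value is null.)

NULL

FULL OUTER JOIN keeps every row from both sides; unmatched rows get NULL for the other side's columns.
Matching on t1.stu_id = t2.stu_id. A NULL in a compared column never satisfies the condition.
Matched pairs: 3; unmatched t1 rows kept: 3; unmatched t2 rows kept: 4.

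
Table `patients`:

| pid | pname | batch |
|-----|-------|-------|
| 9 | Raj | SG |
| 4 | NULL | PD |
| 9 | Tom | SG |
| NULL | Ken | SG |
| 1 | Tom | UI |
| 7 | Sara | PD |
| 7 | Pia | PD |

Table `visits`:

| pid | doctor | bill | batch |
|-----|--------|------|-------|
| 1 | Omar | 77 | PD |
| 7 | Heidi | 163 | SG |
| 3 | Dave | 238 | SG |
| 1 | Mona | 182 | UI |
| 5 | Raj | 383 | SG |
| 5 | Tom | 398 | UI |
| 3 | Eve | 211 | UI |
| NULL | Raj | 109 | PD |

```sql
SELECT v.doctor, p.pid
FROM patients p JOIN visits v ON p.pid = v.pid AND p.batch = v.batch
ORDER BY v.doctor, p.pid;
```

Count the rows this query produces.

1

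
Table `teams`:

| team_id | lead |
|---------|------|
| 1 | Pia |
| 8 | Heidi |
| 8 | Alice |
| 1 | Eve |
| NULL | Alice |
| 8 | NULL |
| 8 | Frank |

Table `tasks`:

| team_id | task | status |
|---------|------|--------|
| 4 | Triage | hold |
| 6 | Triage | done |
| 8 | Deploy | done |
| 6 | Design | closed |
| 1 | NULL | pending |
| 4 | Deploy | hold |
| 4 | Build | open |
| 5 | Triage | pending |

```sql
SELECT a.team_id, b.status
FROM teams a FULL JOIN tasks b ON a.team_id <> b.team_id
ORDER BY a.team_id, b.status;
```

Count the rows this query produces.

43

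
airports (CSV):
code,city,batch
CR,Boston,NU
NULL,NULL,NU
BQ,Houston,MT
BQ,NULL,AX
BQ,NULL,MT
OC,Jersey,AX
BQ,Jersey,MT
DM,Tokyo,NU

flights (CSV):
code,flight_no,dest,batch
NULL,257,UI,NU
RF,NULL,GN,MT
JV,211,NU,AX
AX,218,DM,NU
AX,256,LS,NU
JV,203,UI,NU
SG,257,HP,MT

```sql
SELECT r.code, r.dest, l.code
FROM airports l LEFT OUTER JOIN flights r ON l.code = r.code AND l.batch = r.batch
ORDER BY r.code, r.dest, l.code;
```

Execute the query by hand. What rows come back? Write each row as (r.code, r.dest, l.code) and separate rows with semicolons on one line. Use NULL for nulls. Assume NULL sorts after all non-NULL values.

LEFT JOIN keeps every row from `airports`; unmatched rows get NULL for `flights`'s columns.
Matching on l.code = r.code AND l.batch = r.batch. A NULL in a compared column never satisfies the condition.
- l[0] code=CR, batch=NU → no match; kept with NULLs on the r side.
- l[1] code=NULL, batch=NU → no match; kept with NULLs on the r side.
- l[2] code=BQ, batch=MT → no match; kept with NULLs on the r side.
- l[3] code=BQ, batch=AX → no match; kept with NULLs on the r side.
- l[4] code=BQ, batch=MT → no match; kept with NULLs on the r side.
- l[5] code=OC, batch=AX → no match; kept with NULLs on the r side.
- l[6] code=BQ, batch=MT → no match; kept with NULLs on the r side.
- l[7] code=DM, batch=NU → no match; kept with NULLs on the r side.
After projecting and ordering:
r.code | r.dest | l.code
NULL | NULL | BQ
NULL | NULL | BQ
NULL | NULL | BQ
NULL | NULL | BQ
NULL | NULL | CR
NULL | NULL | DM
NULL | NULL | OC
NULL | NULL | NULL

(NULL, NULL, BQ); (NULL, NULL, BQ); (NULL, NULL, BQ); (NULL, NULL, BQ); (NULL, NULL, CR); (NULL, NULL, DM); (NULL, NULL, OC); (NULL, NULL, NULL)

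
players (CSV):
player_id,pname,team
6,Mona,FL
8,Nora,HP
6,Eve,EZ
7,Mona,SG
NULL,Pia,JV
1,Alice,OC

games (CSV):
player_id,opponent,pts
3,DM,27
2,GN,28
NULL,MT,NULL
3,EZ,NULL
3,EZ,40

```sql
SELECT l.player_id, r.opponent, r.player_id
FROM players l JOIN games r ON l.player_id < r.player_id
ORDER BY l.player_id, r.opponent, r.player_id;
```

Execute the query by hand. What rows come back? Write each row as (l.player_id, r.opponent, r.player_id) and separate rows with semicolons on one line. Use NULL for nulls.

INNER JOIN keeps only pairs where the ON condition holds.
Matching on l.player_id < r.player_id. A NULL in a compared column never satisfies the condition.
- l row (player_id=6): no match → dropped.
- l row (player_id=8): no match → dropped.
- l row (player_id=6): no match → dropped.
- l row (player_id=7): no match → dropped.
- l row (player_id=NULL): no match → dropped.
- l row (player_id=1): matches 4 r row(s) → 4 output row(s).
After projecting and ordering:
l.player_id | r.opponent | r.player_id
1 | DM | 3
1 | EZ | 3
1 | EZ | 3
1 | GN | 2

(1, DM, 3); (1, EZ, 3); (1, EZ, 3); (1, GN, 2)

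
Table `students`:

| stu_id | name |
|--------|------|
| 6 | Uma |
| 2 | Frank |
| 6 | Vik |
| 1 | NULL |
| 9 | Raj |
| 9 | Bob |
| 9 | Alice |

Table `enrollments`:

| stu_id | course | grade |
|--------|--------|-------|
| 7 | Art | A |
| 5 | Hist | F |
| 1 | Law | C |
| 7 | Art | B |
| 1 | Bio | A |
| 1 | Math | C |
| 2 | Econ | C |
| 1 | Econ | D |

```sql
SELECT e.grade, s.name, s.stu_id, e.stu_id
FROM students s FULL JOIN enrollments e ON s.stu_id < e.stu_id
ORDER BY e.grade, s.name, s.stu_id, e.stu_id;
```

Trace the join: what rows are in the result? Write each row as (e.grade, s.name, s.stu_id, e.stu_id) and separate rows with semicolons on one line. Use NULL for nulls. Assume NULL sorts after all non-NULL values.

(A, Frank, 2, 7); (A, Uma, 6, 7); (A, Vik, 6, 7); (A, NULL, 1, 7); (A, NULL, NULL, 1); (B, Frank, 2, 7); (B, Uma, 6, 7); (B, Vik, 6, 7); (B, NULL, 1, 7); (C, NULL, 1, 2); (C, NULL, NULL, 1); (C, NULL, NULL, 1); (D, NULL, NULL, 1); (F, Frank, 2, 5); (F, NULL, 1, 5); (NULL, Alice, 9, NULL); (NULL, Bob, 9, NULL); (NULL, Raj, 9, NULL)

FULL OUTER JOIN keeps every row from both sides; unmatched rows get NULL for the other side's columns.
Matching on s.stu_id < e.stu_id.
Matched pairs: 11; unmatched s rows kept: 3; unmatched e rows kept: 4.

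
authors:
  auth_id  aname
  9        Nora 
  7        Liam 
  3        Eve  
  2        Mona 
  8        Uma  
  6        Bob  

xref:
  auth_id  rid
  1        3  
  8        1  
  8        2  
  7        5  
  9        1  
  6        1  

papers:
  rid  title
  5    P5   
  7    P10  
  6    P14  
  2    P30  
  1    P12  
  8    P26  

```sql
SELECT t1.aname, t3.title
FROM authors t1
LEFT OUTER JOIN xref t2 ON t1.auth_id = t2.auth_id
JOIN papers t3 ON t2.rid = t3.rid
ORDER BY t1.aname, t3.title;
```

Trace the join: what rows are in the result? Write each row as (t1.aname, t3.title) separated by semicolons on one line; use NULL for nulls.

Step 1 — t1 LEFT JOIN t2 on auth_id → 7 row(s).
Then INNER JOIN `papers t3` on rid: keep only rows whose t2.rid appears in t3.

(Bob, P12); (Liam, P5); (Nora, P12); (Uma, P12); (Uma, P30)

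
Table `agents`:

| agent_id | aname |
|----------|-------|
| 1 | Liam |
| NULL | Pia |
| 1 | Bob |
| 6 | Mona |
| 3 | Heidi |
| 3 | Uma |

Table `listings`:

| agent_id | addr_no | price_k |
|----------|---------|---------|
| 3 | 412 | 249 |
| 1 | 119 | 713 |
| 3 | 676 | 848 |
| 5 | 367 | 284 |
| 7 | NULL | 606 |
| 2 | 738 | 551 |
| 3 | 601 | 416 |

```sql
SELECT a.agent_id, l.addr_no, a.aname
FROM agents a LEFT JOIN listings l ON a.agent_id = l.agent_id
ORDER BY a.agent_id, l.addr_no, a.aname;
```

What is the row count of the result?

10

LEFT JOIN keeps every row from `agents`; unmatched rows get NULL for `listings`'s columns.
Matching on a.agent_id = l.agent_id. A NULL in a compared column never satisfies the condition.
Matched pairs: 8; unmatched a rows kept: 2.
Total: 8 matched + 2 padded = 10 rows.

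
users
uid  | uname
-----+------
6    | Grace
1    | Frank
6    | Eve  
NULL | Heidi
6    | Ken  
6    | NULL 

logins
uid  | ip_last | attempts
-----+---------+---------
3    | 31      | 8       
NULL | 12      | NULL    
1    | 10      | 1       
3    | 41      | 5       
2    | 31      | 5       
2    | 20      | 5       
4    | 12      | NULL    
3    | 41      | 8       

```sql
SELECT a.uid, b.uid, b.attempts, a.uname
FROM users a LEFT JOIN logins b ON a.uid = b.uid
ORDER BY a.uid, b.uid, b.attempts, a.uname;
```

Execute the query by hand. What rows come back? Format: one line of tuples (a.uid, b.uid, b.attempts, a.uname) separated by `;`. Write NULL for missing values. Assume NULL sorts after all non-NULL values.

(1, 1, 1, Frank); (6, NULL, NULL, Eve); (6, NULL, NULL, Grace); (6, NULL, NULL, Ken); (6, NULL, NULL, NULL); (NULL, NULL, NULL, Heidi)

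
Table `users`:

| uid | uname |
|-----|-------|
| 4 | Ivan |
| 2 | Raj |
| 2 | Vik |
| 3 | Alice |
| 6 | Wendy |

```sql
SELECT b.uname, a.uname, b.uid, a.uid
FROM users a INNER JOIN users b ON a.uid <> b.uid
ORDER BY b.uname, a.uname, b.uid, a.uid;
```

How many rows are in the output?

INNER JOIN keeps only pairs where the ON condition holds.
Matching on a.uid <> b.uid.
- uid=4: 4 matching b row(s), so 4 row(s) emitted.
- uid=2: 3 matching b row(s), so 3 row(s) emitted.
- uid=2: 3 matching b row(s), so 3 row(s) emitted.
- uid=3: 4 matching b row(s), so 4 row(s) emitted.
- uid=6: 4 matching b row(s), so 4 row(s) emitted.
Total: 18 rows.

18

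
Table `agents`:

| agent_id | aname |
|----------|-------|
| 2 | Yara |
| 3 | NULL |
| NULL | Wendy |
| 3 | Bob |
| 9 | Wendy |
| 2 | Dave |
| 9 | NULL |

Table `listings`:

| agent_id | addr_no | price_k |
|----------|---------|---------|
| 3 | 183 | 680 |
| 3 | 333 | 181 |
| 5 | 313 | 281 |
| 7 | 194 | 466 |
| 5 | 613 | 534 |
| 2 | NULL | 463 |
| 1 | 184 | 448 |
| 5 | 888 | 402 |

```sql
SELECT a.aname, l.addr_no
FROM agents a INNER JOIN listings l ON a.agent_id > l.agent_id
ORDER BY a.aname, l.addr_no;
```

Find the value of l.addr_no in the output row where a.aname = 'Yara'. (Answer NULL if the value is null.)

184

INNER JOIN keeps only pairs where the ON condition holds.
Matching on a.agent_id > l.agent_id. A NULL in a compared column never satisfies the condition.
Matched pairs: 22.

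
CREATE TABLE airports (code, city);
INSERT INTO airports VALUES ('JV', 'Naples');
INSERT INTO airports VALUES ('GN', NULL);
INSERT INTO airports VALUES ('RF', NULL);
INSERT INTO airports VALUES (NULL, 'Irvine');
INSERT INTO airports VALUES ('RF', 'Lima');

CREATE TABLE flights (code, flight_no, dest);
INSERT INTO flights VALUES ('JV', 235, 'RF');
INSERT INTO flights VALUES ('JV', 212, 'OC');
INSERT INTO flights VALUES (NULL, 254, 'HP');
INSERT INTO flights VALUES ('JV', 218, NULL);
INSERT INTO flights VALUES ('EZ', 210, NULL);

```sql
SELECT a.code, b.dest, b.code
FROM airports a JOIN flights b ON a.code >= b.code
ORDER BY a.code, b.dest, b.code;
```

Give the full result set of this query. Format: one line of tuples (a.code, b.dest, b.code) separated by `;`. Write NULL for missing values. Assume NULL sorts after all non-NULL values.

INNER JOIN keeps only pairs where the ON condition holds.
Matching on a.code >= b.code. A NULL in a compared column never satisfies the condition.
Matched pairs: 13.

(GN, NULL, EZ); (JV, OC, JV); (JV, RF, JV); (JV, NULL, EZ); (JV, NULL, JV); (RF, OC, JV); (RF, OC, JV); (RF, RF, JV); (RF, RF, JV); (RF, NULL, EZ); (RF, NULL, EZ); (RF, NULL, JV); (RF, NULL, JV)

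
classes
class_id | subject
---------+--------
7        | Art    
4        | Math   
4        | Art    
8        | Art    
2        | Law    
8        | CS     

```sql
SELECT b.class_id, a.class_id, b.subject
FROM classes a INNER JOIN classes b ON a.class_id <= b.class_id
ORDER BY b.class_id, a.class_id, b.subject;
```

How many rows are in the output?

INNER JOIN keeps only pairs where the ON condition holds.
Matching on a.class_id <= b.class_id.
Matched pairs: 23.
Total: 23 rows.

23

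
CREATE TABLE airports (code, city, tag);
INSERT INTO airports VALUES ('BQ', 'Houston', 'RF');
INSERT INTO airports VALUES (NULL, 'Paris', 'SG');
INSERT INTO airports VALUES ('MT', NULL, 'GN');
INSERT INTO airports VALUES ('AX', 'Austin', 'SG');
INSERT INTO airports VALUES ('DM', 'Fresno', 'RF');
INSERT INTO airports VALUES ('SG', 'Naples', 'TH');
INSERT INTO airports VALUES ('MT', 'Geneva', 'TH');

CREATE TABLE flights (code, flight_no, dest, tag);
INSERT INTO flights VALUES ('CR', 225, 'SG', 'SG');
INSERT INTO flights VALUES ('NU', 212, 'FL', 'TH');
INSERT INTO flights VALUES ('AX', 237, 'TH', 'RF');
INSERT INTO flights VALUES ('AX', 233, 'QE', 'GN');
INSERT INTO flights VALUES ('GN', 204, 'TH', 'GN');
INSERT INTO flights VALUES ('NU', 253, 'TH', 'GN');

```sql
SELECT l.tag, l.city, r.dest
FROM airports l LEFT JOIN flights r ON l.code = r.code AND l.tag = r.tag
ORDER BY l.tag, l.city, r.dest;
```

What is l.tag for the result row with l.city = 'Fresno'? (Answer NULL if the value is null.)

RF

LEFT JOIN keeps every row from `airports`; unmatched rows get NULL for `flights`'s columns.
Matching on l.code = r.code AND l.tag = r.tag. A NULL in a compared column never satisfies the condition.
Matched pairs: 0; unmatched l rows kept: 7.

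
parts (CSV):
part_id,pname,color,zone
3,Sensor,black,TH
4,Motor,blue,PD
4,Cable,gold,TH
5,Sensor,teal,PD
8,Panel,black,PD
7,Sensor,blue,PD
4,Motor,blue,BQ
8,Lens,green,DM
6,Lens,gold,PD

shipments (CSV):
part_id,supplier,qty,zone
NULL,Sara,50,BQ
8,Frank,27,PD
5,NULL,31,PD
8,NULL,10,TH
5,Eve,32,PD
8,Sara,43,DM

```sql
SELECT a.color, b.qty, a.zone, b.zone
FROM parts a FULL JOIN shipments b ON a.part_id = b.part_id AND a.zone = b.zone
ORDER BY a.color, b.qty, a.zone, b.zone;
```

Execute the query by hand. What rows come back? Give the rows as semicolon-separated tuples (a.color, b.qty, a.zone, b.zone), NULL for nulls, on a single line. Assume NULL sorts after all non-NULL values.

(black, 27, PD, PD); (black, NULL, TH, NULL); (blue, NULL, BQ, NULL); (blue, NULL, PD, NULL); (blue, NULL, PD, NULL); (gold, NULL, PD, NULL); (gold, NULL, TH, NULL); (green, 43, DM, DM); (teal, 31, PD, PD); (teal, 32, PD, PD); (NULL, 10, NULL, TH); (NULL, 50, NULL, BQ)

FULL OUTER JOIN keeps every row from both sides; unmatched rows get NULL for the other side's columns.
Matching on a.part_id = b.part_id AND a.zone = b.zone. A NULL in a compared column never satisfies the condition.
- part_id=3, zone=TH: no b row matches, row kept with b columns NULL.
- part_id=4, zone=PD: no b row matches, row kept with b columns NULL.
- part_id=4, zone=TH: no b row matches, row kept with b columns NULL.
- part_id=5, zone=PD: 2 matching b row(s), so 2 row(s) emitted.
- part_id=8, zone=PD: 1 matching b row(s), so 1 row(s) emitted.
- part_id=7, zone=PD: no b row matches, row kept with b columns NULL.
- part_id=4, zone=BQ: no b row matches, row kept with b columns NULL.
- part_id=8, zone=DM: 1 matching b row(s), so 1 row(s) emitted.
- part_id=6, zone=PD: no b row matches, row kept with b columns NULL.
- plus 2 unmatched b row(s), each kept with NULL a columns.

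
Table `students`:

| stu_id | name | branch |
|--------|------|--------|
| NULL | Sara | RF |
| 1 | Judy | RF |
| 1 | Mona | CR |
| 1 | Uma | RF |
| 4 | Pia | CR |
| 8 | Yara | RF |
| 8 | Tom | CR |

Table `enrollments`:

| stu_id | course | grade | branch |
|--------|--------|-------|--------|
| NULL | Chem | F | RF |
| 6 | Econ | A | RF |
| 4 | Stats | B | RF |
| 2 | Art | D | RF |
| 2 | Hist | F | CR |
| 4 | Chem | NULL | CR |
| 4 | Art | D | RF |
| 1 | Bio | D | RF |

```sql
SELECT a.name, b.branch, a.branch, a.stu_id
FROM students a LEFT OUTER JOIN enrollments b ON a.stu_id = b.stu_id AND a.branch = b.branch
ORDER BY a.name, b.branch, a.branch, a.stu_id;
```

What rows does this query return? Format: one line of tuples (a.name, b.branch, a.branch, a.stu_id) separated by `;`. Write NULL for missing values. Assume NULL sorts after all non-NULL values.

(Judy, RF, RF, 1); (Mona, NULL, CR, 1); (Pia, CR, CR, 4); (Sara, NULL, RF, NULL); (Tom, NULL, CR, 8); (Uma, RF, RF, 1); (Yara, NULL, RF, 8)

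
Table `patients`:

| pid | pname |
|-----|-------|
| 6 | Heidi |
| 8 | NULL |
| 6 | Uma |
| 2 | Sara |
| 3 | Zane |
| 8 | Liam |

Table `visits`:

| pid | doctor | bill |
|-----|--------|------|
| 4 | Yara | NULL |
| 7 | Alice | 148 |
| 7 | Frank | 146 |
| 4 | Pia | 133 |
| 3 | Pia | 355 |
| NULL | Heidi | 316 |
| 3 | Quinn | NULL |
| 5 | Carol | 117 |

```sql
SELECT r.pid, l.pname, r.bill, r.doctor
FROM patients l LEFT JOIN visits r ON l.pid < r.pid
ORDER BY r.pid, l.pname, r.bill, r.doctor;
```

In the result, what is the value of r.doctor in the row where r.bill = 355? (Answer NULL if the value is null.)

LEFT JOIN keeps every row from `patients`; unmatched rows get NULL for `visits`'s columns.
Matching on l.pid < r.pid. A NULL in a compared column never satisfies the condition.
Matched pairs: 16; unmatched l rows kept: 2.

Pia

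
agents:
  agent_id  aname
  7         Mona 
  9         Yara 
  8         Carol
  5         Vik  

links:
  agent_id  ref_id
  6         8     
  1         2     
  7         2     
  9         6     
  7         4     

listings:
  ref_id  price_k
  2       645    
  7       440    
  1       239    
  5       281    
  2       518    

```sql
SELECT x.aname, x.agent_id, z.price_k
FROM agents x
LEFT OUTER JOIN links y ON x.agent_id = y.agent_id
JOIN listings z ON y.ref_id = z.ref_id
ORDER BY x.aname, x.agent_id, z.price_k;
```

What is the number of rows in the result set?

Joins associate left-to-right: agents LEFT JOIN links on agent_id gives 5 intermediate row(s).
Then INNER JOIN `listings z` on ref_id: keep only rows whose y.ref_id appears in z.
Result: 2 row(s).

2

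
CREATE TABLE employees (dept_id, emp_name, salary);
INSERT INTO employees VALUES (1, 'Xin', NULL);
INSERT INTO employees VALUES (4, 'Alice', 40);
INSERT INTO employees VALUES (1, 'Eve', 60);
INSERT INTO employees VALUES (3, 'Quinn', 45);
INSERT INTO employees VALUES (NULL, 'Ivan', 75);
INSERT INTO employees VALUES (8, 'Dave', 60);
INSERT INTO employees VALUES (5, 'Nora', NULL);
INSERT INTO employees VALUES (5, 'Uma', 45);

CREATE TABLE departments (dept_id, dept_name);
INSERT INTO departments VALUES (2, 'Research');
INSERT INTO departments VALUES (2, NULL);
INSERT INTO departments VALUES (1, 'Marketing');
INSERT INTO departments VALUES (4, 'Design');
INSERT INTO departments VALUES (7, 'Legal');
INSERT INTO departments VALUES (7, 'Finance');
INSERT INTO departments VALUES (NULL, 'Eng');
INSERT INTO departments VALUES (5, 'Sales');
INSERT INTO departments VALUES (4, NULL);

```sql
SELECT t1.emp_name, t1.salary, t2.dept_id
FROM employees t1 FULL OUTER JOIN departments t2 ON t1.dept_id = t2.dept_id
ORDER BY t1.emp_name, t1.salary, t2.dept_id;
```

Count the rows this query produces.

14

FULL OUTER JOIN keeps every row from both sides; unmatched rows get NULL for the other side's columns.
Matching on t1.dept_id = t2.dept_id. A NULL in a compared column never satisfies the condition.
Matched pairs: 6; unmatched t1 rows kept: 3; unmatched t2 rows kept: 5.
Total: 6 matched + 8 padded = 14 rows.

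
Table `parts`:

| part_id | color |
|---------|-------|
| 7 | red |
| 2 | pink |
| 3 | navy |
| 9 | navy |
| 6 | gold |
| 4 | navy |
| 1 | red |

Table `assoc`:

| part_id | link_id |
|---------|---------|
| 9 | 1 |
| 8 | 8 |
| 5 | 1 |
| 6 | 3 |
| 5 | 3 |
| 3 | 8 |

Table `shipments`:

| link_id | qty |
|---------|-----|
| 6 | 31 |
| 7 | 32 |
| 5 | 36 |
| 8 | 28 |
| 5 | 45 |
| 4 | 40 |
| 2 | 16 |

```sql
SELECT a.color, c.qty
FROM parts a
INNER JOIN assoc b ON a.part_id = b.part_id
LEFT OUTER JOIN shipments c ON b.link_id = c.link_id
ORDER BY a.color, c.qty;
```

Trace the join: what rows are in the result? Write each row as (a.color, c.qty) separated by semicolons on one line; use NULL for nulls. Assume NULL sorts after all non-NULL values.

(gold, NULL); (navy, 28); (navy, NULL)

Evaluate left to right. First `parts a INNER JOIN assoc b` on part_id: 3 row(s).
Then LEFT JOIN `shipments c` on link_id: each of those 3 rows is kept; rows whose b.link_id has no match in c get NULL for c's columns.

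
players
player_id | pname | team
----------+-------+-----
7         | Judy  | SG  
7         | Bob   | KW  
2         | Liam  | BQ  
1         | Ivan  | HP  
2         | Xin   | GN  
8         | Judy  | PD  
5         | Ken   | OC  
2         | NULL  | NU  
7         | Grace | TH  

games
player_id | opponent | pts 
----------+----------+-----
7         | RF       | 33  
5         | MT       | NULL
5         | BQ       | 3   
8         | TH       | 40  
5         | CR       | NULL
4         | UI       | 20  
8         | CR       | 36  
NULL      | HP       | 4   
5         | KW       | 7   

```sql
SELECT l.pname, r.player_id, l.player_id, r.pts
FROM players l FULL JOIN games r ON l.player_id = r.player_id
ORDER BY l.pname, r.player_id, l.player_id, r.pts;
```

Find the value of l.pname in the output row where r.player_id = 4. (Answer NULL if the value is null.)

NULL

FULL OUTER JOIN keeps every row from both sides; unmatched rows get NULL for the other side's columns.
Matching on l.player_id = r.player_id. A NULL in a compared column never satisfies the condition.
- l[0] player_id=7 → 1 match(es) in r → 1 row(s).
- l[1] player_id=7 → 1 match(es) in r → 1 row(s).
- l[2] player_id=2 → no match; kept with NULLs on the r side.
- l[3] player_id=1 → no match; kept with NULLs on the r side.
- l[4] player_id=2 → no match; kept with NULLs on the r side.
- l[5] player_id=8 → 2 match(es) in r → 2 row(s).
- l[6] player_id=5 → 4 match(es) in r → 4 row(s).
- l[7] player_id=2 → no match; kept with NULLs on the r side.
- l[8] player_id=7 → 1 match(es) in r → 1 row(s).
- plus 2 unmatched r row(s), each kept with NULL l columns.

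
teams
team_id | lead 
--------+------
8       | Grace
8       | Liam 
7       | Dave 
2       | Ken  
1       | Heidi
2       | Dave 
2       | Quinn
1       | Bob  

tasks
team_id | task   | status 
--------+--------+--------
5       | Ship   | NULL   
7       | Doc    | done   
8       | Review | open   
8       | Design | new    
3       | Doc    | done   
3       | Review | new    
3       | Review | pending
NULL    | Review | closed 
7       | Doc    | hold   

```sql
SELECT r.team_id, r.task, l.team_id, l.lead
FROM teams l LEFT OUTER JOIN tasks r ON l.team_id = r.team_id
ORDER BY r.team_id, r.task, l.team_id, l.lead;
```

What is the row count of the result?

11

LEFT JOIN keeps every row from `teams`; unmatched rows get NULL for `tasks`'s columns.
Matching on l.team_id = r.team_id. A NULL in a compared column never satisfies the condition.
- l[0] team_id=8 → 2 match(es) in r → 2 row(s).
- l[1] team_id=8 → 2 match(es) in r → 2 row(s).
- l[2] team_id=7 → 2 match(es) in r → 2 row(s).
- l[3] team_id=2 → no match; kept with NULLs on the r side.
- l[4] team_id=1 → no match; kept with NULLs on the r side.
- l[5] team_id=2 → no match; kept with NULLs on the r side.
- l[6] team_id=2 → no match; kept with NULLs on the r side.
- l[7] team_id=1 → no match; kept with NULLs on the r side.
Total: 6 matched + 5 padded = 11 rows.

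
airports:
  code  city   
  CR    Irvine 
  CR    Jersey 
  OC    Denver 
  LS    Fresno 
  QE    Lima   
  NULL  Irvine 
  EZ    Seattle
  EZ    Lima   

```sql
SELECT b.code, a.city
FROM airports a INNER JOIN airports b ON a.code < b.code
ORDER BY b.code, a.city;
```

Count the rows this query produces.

INNER JOIN keeps only pairs where the ON condition holds.
Matching on a.code < b.code. A NULL in a compared column never satisfies the condition.
Matched pairs: 19.
Total: 19 rows.

19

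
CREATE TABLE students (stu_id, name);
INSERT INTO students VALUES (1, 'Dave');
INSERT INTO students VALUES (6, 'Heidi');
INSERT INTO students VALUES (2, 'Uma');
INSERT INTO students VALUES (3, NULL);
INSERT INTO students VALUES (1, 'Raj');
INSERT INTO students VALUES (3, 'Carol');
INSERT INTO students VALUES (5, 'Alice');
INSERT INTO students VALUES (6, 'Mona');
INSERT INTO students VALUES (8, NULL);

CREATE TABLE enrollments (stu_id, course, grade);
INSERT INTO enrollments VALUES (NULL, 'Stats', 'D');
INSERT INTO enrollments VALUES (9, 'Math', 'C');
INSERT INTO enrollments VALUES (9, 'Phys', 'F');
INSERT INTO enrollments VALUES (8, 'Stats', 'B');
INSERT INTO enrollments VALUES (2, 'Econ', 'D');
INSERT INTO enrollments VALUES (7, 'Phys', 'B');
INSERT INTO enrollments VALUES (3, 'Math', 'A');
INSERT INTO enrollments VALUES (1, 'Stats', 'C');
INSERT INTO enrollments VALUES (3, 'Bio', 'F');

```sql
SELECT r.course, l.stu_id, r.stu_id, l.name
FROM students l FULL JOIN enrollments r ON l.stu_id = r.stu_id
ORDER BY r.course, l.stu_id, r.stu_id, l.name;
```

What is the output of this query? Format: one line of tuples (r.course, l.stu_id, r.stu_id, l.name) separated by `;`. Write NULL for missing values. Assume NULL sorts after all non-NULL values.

FULL OUTER JOIN keeps every row from both sides; unmatched rows get NULL for the other side's columns.
Matching on l.stu_id = r.stu_id. A NULL in a compared column never satisfies the condition.
- l[0] stu_id=1 → 1 match(es) in r → 1 row(s).
- l[1] stu_id=6 → no match; kept with NULLs on the r side.
- l[2] stu_id=2 → 1 match(es) in r → 1 row(s).
- l[3] stu_id=3 → 2 match(es) in r → 2 row(s).
- l[4] stu_id=1 → 1 match(es) in r → 1 row(s).
- l[5] stu_id=3 → 2 match(es) in r → 2 row(s).
- l[6] stu_id=5 → no match; kept with NULLs on the r side.
- l[7] stu_id=6 → no match; kept with NULLs on the r side.
- l[8] stu_id=8 → 1 match(es) in r → 1 row(s).
- plus 4 unmatched r row(s), each kept with NULL l columns.

(Bio, 3, 3, Carol); (Bio, 3, 3, NULL); (Econ, 2, 2, Uma); (Math, 3, 3, Carol); (Math, 3, 3, NULL); (Math, NULL, 9, NULL); (Phys, NULL, 7, NULL); (Phys, NULL, 9, NULL); (Stats, 1, 1, Dave); (Stats, 1, 1, Raj); (Stats, 8, 8, NULL); (Stats, NULL, NULL, NULL); (NULL, 5, NULL, Alice); (NULL, 6, NULL, Heidi); (NULL, 6, NULL, Mona)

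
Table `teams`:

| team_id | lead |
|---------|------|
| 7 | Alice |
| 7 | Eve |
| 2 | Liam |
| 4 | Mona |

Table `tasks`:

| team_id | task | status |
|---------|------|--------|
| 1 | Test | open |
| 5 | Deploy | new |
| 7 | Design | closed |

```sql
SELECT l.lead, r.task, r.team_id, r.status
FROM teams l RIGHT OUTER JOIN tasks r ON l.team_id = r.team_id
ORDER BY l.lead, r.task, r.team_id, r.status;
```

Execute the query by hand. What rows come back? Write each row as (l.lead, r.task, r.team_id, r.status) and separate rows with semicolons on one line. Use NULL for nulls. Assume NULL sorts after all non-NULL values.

RIGHT JOIN keeps every row from `tasks`; unmatched rows get NULL for `teams`'s columns.
Matching on l.team_id = r.team_id.
Matched pairs: 2; unmatched r rows kept: 2.

(Alice, Design, 7, closed); (Eve, Design, 7, closed); (NULL, Deploy, 5, new); (NULL, Test, 1, open)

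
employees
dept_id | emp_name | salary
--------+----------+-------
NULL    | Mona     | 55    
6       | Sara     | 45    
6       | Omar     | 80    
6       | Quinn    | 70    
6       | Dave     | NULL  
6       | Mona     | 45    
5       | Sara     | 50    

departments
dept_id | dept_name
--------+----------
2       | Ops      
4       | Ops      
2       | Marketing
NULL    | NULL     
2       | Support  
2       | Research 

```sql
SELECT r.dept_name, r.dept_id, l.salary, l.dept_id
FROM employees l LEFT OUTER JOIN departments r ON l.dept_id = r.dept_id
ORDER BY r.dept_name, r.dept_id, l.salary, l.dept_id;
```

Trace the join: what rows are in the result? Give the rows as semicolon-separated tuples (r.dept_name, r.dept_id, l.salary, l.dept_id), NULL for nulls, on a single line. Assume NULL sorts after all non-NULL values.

(NULL, NULL, 45, 6); (NULL, NULL, 45, 6); (NULL, NULL, 50, 5); (NULL, NULL, 55, NULL); (NULL, NULL, 70, 6); (NULL, NULL, 80, 6); (NULL, NULL, NULL, 6)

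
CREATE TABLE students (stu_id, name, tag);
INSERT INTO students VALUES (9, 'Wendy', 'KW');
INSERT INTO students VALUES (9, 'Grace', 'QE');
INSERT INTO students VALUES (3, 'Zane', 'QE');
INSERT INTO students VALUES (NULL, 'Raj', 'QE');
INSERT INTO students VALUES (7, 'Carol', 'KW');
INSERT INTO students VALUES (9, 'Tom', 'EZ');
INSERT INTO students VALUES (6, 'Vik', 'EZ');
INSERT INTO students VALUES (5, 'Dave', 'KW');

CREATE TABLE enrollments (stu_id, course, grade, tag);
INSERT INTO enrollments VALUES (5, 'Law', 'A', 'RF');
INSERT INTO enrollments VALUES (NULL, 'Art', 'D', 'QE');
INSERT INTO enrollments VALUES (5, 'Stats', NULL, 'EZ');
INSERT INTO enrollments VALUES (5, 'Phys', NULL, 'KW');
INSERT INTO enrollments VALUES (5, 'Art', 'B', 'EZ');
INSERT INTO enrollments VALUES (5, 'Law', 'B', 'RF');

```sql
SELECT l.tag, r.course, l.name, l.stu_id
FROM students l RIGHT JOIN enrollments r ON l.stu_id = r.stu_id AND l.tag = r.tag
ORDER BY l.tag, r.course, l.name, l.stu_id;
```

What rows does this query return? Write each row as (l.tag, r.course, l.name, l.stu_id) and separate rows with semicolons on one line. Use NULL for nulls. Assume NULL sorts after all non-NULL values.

RIGHT JOIN keeps every row from `enrollments`; unmatched rows get NULL for `students`'s columns.
Matching on l.stu_id = r.stu_id AND l.tag = r.tag. A NULL in a compared column never satisfies the condition.
- stu_id=9, tag=KW: no matching r row.
- stu_id=9, tag=QE: no matching r row.
- stu_id=3, tag=QE: no matching r row.
- stu_id=NULL, tag=QE: no matching r row.
- stu_id=7, tag=KW: no matching r row.
- stu_id=9, tag=EZ: no matching r row.
- stu_id=6, tag=EZ: no matching r row.
- stu_id=5, tag=KW: 1 matching r row(s), so 1 row(s) emitted.
- 5 r row(s) had no l match → kept, l columns NULL.
After projecting and ordering:
l.tag | r.course | l.name | l.stu_id
KW | Phys | Dave | 5
NULL | Art | NULL | NULL
NULL | Art | NULL | NULL
NULL | Law | NULL | NULL
NULL | Law | NULL | NULL
NULL | Stats | NULL | NULL

(KW, Phys, Dave, 5); (NULL, Art, NULL, NULL); (NULL, Art, NULL, NULL); (NULL, Law, NULL, NULL); (NULL, Law, NULL, NULL); (NULL, Stats, NULL, NULL)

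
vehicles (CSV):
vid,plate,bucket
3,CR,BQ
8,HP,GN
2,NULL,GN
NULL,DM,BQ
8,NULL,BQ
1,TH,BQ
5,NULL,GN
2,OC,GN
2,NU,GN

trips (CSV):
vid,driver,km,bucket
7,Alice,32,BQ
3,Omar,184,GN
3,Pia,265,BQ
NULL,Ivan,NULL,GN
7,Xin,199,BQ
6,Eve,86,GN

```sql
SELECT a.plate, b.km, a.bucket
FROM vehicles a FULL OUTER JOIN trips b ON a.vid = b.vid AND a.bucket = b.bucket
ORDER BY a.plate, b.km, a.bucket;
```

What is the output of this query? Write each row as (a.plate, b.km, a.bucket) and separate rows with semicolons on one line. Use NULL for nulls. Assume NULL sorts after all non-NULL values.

FULL OUTER JOIN keeps every row from both sides; unmatched rows get NULL for the other side's columns.
Matching on a.vid = b.vid AND a.bucket = b.bucket. A NULL in a compared column never satisfies the condition.
Matched pairs: 1; unmatched a rows kept: 8; unmatched b rows kept: 5.

(CR, 265, BQ); (DM, NULL, BQ); (HP, NULL, GN); (NU, NULL, GN); (OC, NULL, GN); (TH, NULL, BQ); (NULL, 32, NULL); (NULL, 86, NULL); (NULL, 184, NULL); (NULL, 199, NULL); (NULL, NULL, BQ); (NULL, NULL, GN); (NULL, NULL, GN); (NULL, NULL, NULL)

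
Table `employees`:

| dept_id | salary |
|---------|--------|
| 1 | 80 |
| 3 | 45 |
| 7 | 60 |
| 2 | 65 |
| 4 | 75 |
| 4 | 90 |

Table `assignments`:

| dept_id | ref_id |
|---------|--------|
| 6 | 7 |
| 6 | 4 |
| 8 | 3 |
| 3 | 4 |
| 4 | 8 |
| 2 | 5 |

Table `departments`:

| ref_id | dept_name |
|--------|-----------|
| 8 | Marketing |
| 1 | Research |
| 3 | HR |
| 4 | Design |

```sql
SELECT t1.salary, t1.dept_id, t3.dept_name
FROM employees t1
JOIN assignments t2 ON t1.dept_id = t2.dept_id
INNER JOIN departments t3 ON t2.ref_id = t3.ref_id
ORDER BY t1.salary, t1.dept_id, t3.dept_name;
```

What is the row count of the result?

Joins associate left-to-right: employees INNER JOIN assignments on dept_id gives 4 intermediate row(s).
Then INNER JOIN `departments t3` on ref_id: keep only rows whose t2.ref_id appears in t3.
Result: 3 row(s).

3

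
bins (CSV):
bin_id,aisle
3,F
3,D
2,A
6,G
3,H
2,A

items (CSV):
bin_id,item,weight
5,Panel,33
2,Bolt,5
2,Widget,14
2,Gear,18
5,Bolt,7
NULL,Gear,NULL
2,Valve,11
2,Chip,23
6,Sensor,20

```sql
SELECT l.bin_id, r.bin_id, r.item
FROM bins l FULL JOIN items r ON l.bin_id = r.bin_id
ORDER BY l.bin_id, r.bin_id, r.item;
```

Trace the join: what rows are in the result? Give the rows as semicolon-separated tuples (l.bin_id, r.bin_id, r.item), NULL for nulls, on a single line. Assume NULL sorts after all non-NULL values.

FULL OUTER JOIN keeps every row from both sides; unmatched rows get NULL for the other side's columns.
Matching on l.bin_id = r.bin_id. A NULL in a compared column never satisfies the condition.
- l[0] bin_id=3 → no match; kept with NULLs on the r side.
- l[1] bin_id=3 → no match; kept with NULLs on the r side.
- l[2] bin_id=2 → 5 match(es) in r → 5 row(s).
- l[3] bin_id=6 → 1 match(es) in r → 1 row(s).
- l[4] bin_id=3 → no match; kept with NULLs on the r side.
- l[5] bin_id=2 → 5 match(es) in r → 5 row(s).
- plus 3 unmatched r row(s), each kept with NULL l columns.

(2, 2, Bolt); (2, 2, Bolt); (2, 2, Chip); (2, 2, Chip); (2, 2, Gear); (2, 2, Gear); (2, 2, Valve); (2, 2, Valve); (2, 2, Widget); (2, 2, Widget); (3, NULL, NULL); (3, NULL, NULL); (3, NULL, NULL); (6, 6, Sensor); (NULL, 5, Bolt); (NULL, 5, Panel); (NULL, NULL, Gear)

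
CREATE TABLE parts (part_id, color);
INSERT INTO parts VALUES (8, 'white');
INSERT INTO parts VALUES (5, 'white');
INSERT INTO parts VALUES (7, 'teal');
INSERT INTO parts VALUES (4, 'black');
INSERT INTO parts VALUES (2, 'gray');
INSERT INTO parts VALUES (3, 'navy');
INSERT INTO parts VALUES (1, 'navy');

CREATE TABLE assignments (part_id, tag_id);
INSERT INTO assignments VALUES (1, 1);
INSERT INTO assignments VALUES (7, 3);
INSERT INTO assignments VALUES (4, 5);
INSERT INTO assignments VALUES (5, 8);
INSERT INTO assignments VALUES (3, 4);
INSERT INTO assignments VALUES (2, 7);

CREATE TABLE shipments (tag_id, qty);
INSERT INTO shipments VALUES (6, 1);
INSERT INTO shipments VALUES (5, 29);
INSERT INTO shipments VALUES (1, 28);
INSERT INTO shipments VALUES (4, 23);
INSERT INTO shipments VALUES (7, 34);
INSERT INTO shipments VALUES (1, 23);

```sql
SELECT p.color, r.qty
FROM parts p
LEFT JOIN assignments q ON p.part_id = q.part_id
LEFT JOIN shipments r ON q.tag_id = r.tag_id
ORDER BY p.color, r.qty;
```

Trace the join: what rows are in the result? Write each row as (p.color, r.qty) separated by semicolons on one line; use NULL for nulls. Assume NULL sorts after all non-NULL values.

(black, 29); (gray, 34); (navy, 23); (navy, 23); (navy, 28); (teal, NULL); (white, NULL); (white, NULL)

Evaluate left to right. First `parts p LEFT JOIN assignments q` on part_id: 7 row(s).
Then LEFT JOIN `shipments r` on tag_id: each of those 7 rows is kept; rows whose q.tag_id has no match in r get NULL for r's columns.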